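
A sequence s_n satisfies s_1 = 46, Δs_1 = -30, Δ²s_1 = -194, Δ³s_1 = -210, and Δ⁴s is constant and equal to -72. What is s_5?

-2150

Build the table forward from the leading diagonal:
Δ⁴: -72, -72, -72, -72, -72
Δ³: -210, -282, -354, -426, -498
Δ²: -194, -404, -686, -1040, -1466
Δ: -30, -224, -628, -1314, -2354
s: 46, 16, -208, -836, -2150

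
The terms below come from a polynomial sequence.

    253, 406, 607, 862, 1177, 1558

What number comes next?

First differences: 153 , 201 , 255 , 315 , 381
Second differences: 48 , 54 , 60 , 66
Third differences: 6 , 6 , 6
The third differences are constant (6).
66 + 6 = 72;  381 + 72 = 453;  1558 + 453 = 2011

2011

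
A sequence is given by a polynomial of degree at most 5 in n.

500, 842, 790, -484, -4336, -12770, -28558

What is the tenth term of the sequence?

-161806

D1: 342, -52, -1274, -3852, -8434, -15788
D2: -394, -1222, -2578, -4582, -7354
D3: -828, -1356, -2004, -2772
D4: -528, -648, -768
D5: -120, -120
Constant fifth difference = -120, so extend:
-768 − 120 = -888;  -2772 − 888 = -3660;  -7354 − 3660 = -11014;  -15788 − 11014 = -26802;  -28558 − 26802 = -55360
-888 − 120 = -1008;  -3660 − 1008 = -4668;  -11014 − 4668 = -15682;  -26802 − 15682 = -42484;  -55360 − 42484 = -97844
-1008 − 120 = -1128;  -4668 − 1128 = -5796;  -15682 − 5796 = -21478;  -42484 − 21478 = -63962;  -97844 − 63962 = -161806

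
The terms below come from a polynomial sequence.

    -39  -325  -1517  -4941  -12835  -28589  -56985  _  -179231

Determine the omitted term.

-104437

Using the first 7 terms:
Δ: -286  -1192  -3424  -7894  -15754  -28396
Δ²: -906  -2232  -4470  -7860  -12642
Δ³: -1326  -2238  -3390  -4782
Δ⁴: -912  -1152  -1392
Δ⁵: -240  -240
Constant fifth difference = -240.
Extend forward: -1392 − 240 = -1632;  -4782 − 1632 = -6414;  -12642 − 6414 = -19056;  -28396 − 19056 = -47452;  -56985 − 47452 = -104437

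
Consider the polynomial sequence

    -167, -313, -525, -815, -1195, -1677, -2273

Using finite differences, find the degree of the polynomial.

-146, -212, -290, -380, -482, -596
-66, -78, -90, -102, -114
-12, -12, -12, -12
The third differences are constant, so the polynomial has degree 3.

3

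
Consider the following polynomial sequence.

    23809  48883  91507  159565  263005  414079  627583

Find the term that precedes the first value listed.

D1: 25074  42624  68058  103440  151074  213504
D2: 17550  25434  35382  47634  62430
D3: 7884  9948  12252  14796
D4: 2064  2304  2544
D5: 240  240
The fifth differences are constant at 240.
Work back: 2064 − 240 = 1824;  7884 − 1824 = 6060;  17550 − 6060 = 11490;  25074 − 11490 = 13584;  23809 − 13584 = 10225

10225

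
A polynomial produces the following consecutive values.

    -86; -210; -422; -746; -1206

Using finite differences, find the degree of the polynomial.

D1: -124, -212, -324, -460
D2: -88, -112, -136
D3: -24, -24
The third differences are constant, so the polynomial has degree 3.

3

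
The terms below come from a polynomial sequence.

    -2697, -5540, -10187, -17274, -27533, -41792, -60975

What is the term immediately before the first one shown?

-1118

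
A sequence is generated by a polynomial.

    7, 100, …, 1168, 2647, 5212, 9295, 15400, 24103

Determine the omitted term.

Using the last 6 terms:
D1: 1479, 2565, 4083, 6105, 8703
D2: 1086, 1518, 2022, 2598
D3: 432, 504, 576
D4: 72, 72
Constant fourth difference = 72.
Extend backward: 432 − 72 = 360;  1086 − 360 = 726;  1479 − 726 = 753;  1168 − 753 = 415

415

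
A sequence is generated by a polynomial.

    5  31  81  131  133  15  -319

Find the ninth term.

26, 50, 50, 2, -118, -334
24, 0, -48, -120, -216
-24, -48, -72, -96
-24, -24, -24
Fourth differences constant at -24.
-96 − 24 = -120;  -216 − 120 = -336;  -334 − 336 = -670;  -319 − 670 = -989
-120 − 24 = -144;  -336 − 144 = -480;  -670 − 480 = -1150;  -989 − 1150 = -2139

-2139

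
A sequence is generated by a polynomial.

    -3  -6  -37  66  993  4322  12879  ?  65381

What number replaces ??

31098

Using the first 7 terms:
D1: -3  -31  103  927  3329  8557
D2: -28  134  824  2402  5228
D3: 162  690  1578  2826
D4: 528  888  1248
D5: 360  360
Constant fifth difference = 360.
Extend forward: 1248 + 360 = 1608;  2826 + 1608 = 4434;  5228 + 4434 = 9662;  8557 + 9662 = 18219;  12879 + 18219 = 31098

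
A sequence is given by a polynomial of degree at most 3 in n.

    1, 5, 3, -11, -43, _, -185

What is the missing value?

Using the first 5 terms:
Δ: 4, -2, -14, -32
Δ²: -6, -12, -18
Δ³: -6, -6
Constant third difference = -6.
Extend forward: -18 − 6 = -24;  -32 − 24 = -56;  -43 − 56 = -99

-99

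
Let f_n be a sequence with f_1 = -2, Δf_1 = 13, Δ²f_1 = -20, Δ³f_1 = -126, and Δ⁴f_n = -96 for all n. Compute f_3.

4

Build the table forward from the leading diagonal:
Fourth differences: -96  -96  -96
Third differences: -126  -222  -318
Second differences: -20  -146  -368
First differences: 13  -7  -153
f: -2  11  4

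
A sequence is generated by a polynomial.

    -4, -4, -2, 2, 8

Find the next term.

First differences: 0, 2, 4, 6
Second differences: 2, 2, 2
The second differences are constant (2).
6 + 2 = 8;  8 + 8 = 16

16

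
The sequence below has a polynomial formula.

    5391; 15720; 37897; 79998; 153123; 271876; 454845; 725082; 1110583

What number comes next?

1644768

10329, 22177, 42101, 73125, 118753, 182969, 270237, 385501
11848, 19924, 31024, 45628, 64216, 87268, 115264
8076, 11100, 14604, 18588, 23052, 27996
3024, 3504, 3984, 4464, 4944
480, 480, 480, 480
Fifth differences constant at 480.
4944 + 480 = 5424;  27996 + 5424 = 33420;  115264 + 33420 = 148684;  385501 + 148684 = 534185;  1110583 + 534185 = 1644768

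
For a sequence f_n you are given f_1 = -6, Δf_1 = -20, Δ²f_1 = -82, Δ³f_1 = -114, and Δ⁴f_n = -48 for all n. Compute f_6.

-2306

Build the table forward from the leading diagonal:
D4: -48, -48, -48, -48, -48, -48
D3: -114, -162, -210, -258, -306, -354
D2: -82, -196, -358, -568, -826, -1132
D1: -20, -102, -298, -656, -1224, -2050
f: -6, -26, -128, -426, -1082, -2306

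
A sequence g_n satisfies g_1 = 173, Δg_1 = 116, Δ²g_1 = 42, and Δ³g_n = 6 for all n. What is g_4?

Build the table forward from the leading diagonal:
Third differences: 6, 6, 6, 6
Second differences: 42, 48, 54, 60
First differences: 116, 158, 206, 260
g: 173, 289, 447, 653

653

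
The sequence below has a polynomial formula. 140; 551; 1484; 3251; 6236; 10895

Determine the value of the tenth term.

411  933  1767  2985  4659
522  834  1218  1674
312  384  456
72  72
Constant fourth difference = 72, so extend:
456 + 72 = 528;  1674 + 528 = 2202;  4659 + 2202 = 6861;  10895 + 6861 = 17756
528 + 72 = 600;  2202 + 600 = 2802;  6861 + 2802 = 9663;  17756 + 9663 = 27419
600 + 72 = 672;  2802 + 672 = 3474;  9663 + 3474 = 13137;  27419 + 13137 = 40556
672 + 72 = 744;  3474 + 744 = 4218;  13137 + 4218 = 17355;  40556 + 17355 = 57911

57911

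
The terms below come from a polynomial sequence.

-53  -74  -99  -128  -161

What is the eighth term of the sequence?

-284

First differences: -21, -25, -29, -33
Second differences: -4, -4, -4
Constant second difference = -4, so extend:
-33 − 4 = -37;  -161 − 37 = -198
-37 − 4 = -41;  -198 − 41 = -239
-41 − 4 = -45;  -239 − 45 = -284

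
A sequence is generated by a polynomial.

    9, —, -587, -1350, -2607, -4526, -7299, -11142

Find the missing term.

Using the last 6 terms:
-763  -1257  -1919  -2773  -3843
-494  -662  -854  -1070
-168  -192  -216
-24  -24
Constant fourth difference = -24.
Extend backward: -168 + 24 = -144;  -494 + 144 = -350;  -763 + 350 = -413;  -587 + 413 = -174

-174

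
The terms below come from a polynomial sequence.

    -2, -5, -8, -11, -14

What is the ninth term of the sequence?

-3, -3, -3, -3
Constant first difference = -3, so extend:
-14 − 3 = -17
-17 − 3 = -20
-20 − 3 = -23
-23 − 3 = -26

-26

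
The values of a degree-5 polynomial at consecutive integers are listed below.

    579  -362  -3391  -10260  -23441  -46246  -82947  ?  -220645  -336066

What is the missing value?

Using the first 7 terms:
D1: -941  -3029  -6869  -13181  -22805  -36701
D2: -2088  -3840  -6312  -9624  -13896
D3: -1752  -2472  -3312  -4272
D4: -720  -840  -960
D5: -120  -120
Constant fifth difference = -120.
Extend forward: -960 − 120 = -1080;  -4272 − 1080 = -5352;  -13896 − 5352 = -19248;  -36701 − 19248 = -55949;  -82947 − 55949 = -138896

-138896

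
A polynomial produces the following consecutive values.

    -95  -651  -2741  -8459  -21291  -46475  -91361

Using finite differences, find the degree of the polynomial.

Δ: -556, -2090, -5718, -12832, -25184, -44886
Δ²: -1534, -3628, -7114, -12352, -19702
Δ³: -2094, -3486, -5238, -7350
Δ⁴: -1392, -1752, -2112
Δ⁵: -360, -360
The fifth differences are constant, so the polynomial has degree 5.

5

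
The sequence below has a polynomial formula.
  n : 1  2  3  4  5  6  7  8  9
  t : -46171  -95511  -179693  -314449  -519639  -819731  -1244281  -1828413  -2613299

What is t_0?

-19589

-49340, -84182, -134756, -205190, -300092, -424550, -584132, -784886
-34842, -50574, -70434, -94902, -124458, -159582, -200754
-15732, -19860, -24468, -29556, -35124, -41172
-4128, -4608, -5088, -5568, -6048
-480, -480, -480, -480
The fifth differences are constant at -480.
Work back: -4128 + 480 = -3648;  -15732 + 3648 = -12084;  -34842 + 12084 = -22758;  -49340 + 22758 = -26582;  -46171 + 26582 = -19589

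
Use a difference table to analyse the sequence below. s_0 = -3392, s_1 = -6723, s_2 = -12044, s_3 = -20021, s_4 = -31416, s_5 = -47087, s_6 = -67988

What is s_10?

-226332

First differences: -3331, -5321, -7977, -11395, -15671, -20901
Second differences: -1990, -2656, -3418, -4276, -5230
Third differences: -666, -762, -858, -954
Fourth differences: -96, -96, -96
The fourth differences are constant (-96).
-954 − 96 = -1050;  -5230 − 1050 = -6280;  -20901 − 6280 = -27181;  -67988 − 27181 = -95169
-1050 − 96 = -1146;  -6280 − 1146 = -7426;  -27181 − 7426 = -34607;  -95169 − 34607 = -129776
-1146 − 96 = -1242;  -7426 − 1242 = -8668;  -34607 − 8668 = -43275;  -129776 − 43275 = -173051
-1242 − 96 = -1338;  -8668 − 1338 = -10006;  -43275 − 10006 = -53281;  -173051 − 53281 = -226332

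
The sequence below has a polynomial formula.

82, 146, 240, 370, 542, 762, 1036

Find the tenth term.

Δ: 64, 94, 130, 172, 220, 274
Δ²: 30, 36, 42, 48, 54
Δ³: 6, 6, 6, 6
The third differences are constant (6).
54 + 6 = 60;  274 + 60 = 334;  1036 + 334 = 1370
60 + 6 = 66;  334 + 66 = 400;  1370 + 400 = 1770
66 + 6 = 72;  400 + 72 = 472;  1770 + 472 = 2242

2242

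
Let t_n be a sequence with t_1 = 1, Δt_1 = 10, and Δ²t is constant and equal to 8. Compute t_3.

29

Build the table forward from the leading diagonal:
Δ²: 8, 8, 8
Δ: 10, 18, 26
t: 1, 11, 29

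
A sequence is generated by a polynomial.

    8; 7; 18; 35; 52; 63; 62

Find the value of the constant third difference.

Δ: -1, 11, 17, 17, 11, -1
Δ²: 12, 6, 0, -6, -12
Δ³: -6, -6, -6, -6

-6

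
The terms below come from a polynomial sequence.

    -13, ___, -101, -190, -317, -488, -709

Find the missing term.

Using the last 5 terms:
-89, -127, -171, -221
-38, -44, -50
-6, -6
Constant third difference = -6.
Extend backward: -38 + 6 = -32;  -89 + 32 = -57;  -101 + 57 = -44

-44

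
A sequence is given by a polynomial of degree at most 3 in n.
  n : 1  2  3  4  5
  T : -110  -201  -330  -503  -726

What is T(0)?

D1: -91  -129  -173  -223
D2: -38  -44  -50
D3: -6  -6
The third differences are constant at -6.
Work back: -38 + 6 = -32;  -91 + 32 = -59;  -110 + 59 = -51

-51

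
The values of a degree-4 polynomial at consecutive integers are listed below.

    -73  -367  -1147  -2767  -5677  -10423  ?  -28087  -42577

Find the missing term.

-17647

Using the first 6 terms:
D1: -294  -780  -1620  -2910  -4746
D2: -486  -840  -1290  -1836
D3: -354  -450  -546
D4: -96  -96
Constant fourth difference = -96.
Extend forward: -546 − 96 = -642;  -1836 − 642 = -2478;  -4746 − 2478 = -7224;  -10423 − 7224 = -17647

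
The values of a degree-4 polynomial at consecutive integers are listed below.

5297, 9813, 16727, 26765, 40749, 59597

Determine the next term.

First differences: 4516  6914  10038  13984  18848
Second differences: 2398  3124  3946  4864
Third differences: 726  822  918
Fourth differences: 96  96
Constant fourth difference = 96, so extend:
918 + 96 = 1014;  4864 + 1014 = 5878;  18848 + 5878 = 24726;  59597 + 24726 = 84323

84323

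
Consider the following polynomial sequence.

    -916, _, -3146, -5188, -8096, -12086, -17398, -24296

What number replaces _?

-1778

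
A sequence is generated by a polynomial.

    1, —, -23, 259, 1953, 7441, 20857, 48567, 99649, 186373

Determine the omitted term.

-3

Using the last 8 terms:
282  1694  5488  13416  27710  51082  86724
1412  3794  7928  14294  23372  35642
2382  4134  6366  9078  12270
1752  2232  2712  3192
480  480  480
Constant fifth difference = 480.
Extend backward: 1752 − 480 = 1272;  2382 − 1272 = 1110;  1412 − 1110 = 302;  282 − 302 = -20;  -23 + 20 = -3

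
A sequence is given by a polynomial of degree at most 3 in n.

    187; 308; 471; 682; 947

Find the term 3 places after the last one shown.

D1: 121, 163, 211, 265
D2: 42, 48, 54
D3: 6, 6
The third differences are constant (6).
54 + 6 = 60;  265 + 60 = 325;  947 + 325 = 1272
60 + 6 = 66;  325 + 66 = 391;  1272 + 391 = 1663
66 + 6 = 72;  391 + 72 = 463;  1663 + 463 = 2126

2126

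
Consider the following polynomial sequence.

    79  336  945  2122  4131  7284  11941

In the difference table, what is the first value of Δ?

257

Δ: 257, 609, 1177, 2009, 3153, 4657
Δ²: 352, 568, 832, 1144, 1504
Δ³: 216, 264, 312, 360
Δ⁴: 48, 48, 48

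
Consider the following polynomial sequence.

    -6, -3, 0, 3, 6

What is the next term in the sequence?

9

Δ: 3  3  3  3
Constant first difference = 3, so extend:
6 + 3 = 9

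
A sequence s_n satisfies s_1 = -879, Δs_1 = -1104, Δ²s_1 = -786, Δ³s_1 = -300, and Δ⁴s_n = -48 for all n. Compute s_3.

-3873

Build the table forward from the leading diagonal:
D4: -48  -48  -48
D3: -300  -348  -396
D2: -786  -1086  -1434
D1: -1104  -1890  -2976
s: -879  -1983  -3873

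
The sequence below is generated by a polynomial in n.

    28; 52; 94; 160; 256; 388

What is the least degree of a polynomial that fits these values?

3

First differences: 24, 42, 66, 96, 132
Second differences: 18, 24, 30, 36
Third differences: 6, 6, 6
The third differences are constant, so the polynomial has degree 3.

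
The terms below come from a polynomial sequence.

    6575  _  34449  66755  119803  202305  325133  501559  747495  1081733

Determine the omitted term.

16093

Using the last 8 terms:
D1: 32306  53048  82502  122828  176426  245936  334238
D2: 20742  29454  40326  53598  69510  88302
D3: 8712  10872  13272  15912  18792
D4: 2160  2400  2640  2880
D5: 240  240  240
Constant fifth difference = 240.
Extend backward: 2160 − 240 = 1920;  8712 − 1920 = 6792;  20742 − 6792 = 13950;  32306 − 13950 = 18356;  34449 − 18356 = 16093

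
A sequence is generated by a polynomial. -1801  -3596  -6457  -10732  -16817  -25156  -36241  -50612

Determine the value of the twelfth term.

-153436

First differences: -1795 , -2861 , -4275 , -6085 , -8339 , -11085 , -14371
Second differences: -1066 , -1414 , -1810 , -2254 , -2746 , -3286
Third differences: -348 , -396 , -444 , -492 , -540
Fourth differences: -48 , -48 , -48 , -48
Constant fourth difference = -48, so extend:
-540 − 48 = -588;  -3286 − 588 = -3874;  -14371 − 3874 = -18245;  -50612 − 18245 = -68857
-588 − 48 = -636;  -3874 − 636 = -4510;  -18245 − 4510 = -22755;  -68857 − 22755 = -91612
-636 − 48 = -684;  -4510 − 684 = -5194;  -22755 − 5194 = -27949;  -91612 − 27949 = -119561
-684 − 48 = -732;  -5194 − 732 = -5926;  -27949 − 5926 = -33875;  -119561 − 33875 = -153436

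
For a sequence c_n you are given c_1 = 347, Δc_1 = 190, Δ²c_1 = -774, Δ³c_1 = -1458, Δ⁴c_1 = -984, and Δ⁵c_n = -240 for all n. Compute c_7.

Build the table forward from the leading diagonal:
Fifth differences: -240, -240, -240, -240, -240, -240, -240
Fourth differences: -984, -1224, -1464, -1704, -1944, -2184, -2424
Third differences: -1458, -2442, -3666, -5130, -6834, -8778, -10962
Second differences: -774, -2232, -4674, -8340, -13470, -20304, -29082
First differences: 190, -584, -2816, -7490, -15830, -29300, -49604
c: 347, 537, -47, -2863, -10353, -26183, -55483

-55483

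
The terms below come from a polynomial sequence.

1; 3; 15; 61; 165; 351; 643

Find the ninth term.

1641

2 , 12 , 46 , 104 , 186 , 292
10 , 34 , 58 , 82 , 106
24 , 24 , 24 , 24
Constant third difference = 24, so extend:
106 + 24 = 130;  292 + 130 = 422;  643 + 422 = 1065
130 + 24 = 154;  422 + 154 = 576;  1065 + 576 = 1641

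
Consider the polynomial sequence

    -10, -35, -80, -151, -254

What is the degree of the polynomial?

Δ: -25, -45, -71, -103
Δ²: -20, -26, -32
Δ³: -6, -6
The third differences are constant, so the polynomial has degree 3.

3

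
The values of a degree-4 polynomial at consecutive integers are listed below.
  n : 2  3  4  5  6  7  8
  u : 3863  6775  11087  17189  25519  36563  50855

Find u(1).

2009

Δ: 2912  4312  6102  8330  11044  14292
Δ²: 1400  1790  2228  2714  3248
Δ³: 390  438  486  534
Δ⁴: 48  48  48
The fourth differences are constant at 48.
Work back: 390 − 48 = 342;  1400 − 342 = 1058;  2912 − 1058 = 1854;  3863 − 1854 = 2009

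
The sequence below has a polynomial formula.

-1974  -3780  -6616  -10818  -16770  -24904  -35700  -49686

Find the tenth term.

-89580

First differences: -1806  -2836  -4202  -5952  -8134  -10796  -13986
Second differences: -1030  -1366  -1750  -2182  -2662  -3190
Third differences: -336  -384  -432  -480  -528
Fourth differences: -48  -48  -48  -48
The fourth differences are constant (-48).
-528 − 48 = -576;  -3190 − 576 = -3766;  -13986 − 3766 = -17752;  -49686 − 17752 = -67438
-576 − 48 = -624;  -3766 − 624 = -4390;  -17752 − 4390 = -22142;  -67438 − 22142 = -89580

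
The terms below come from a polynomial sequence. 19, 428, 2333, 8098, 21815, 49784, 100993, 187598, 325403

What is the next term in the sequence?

D1: 409, 1905, 5765, 13717, 27969, 51209, 86605, 137805
D2: 1496, 3860, 7952, 14252, 23240, 35396, 51200
D3: 2364, 4092, 6300, 8988, 12156, 15804
D4: 1728, 2208, 2688, 3168, 3648
D5: 480, 480, 480, 480
Constant fifth difference = 480, so extend:
3648 + 480 = 4128;  15804 + 4128 = 19932;  51200 + 19932 = 71132;  137805 + 71132 = 208937;  325403 + 208937 = 534340

534340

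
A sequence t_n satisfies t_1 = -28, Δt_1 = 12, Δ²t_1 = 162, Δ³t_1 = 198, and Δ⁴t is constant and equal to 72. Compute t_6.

Build the table forward from the leading diagonal:
D4: 72, 72, 72, 72, 72, 72
D3: 198, 270, 342, 414, 486, 558
D2: 162, 360, 630, 972, 1386, 1872
D1: 12, 174, 534, 1164, 2136, 3522
t: -28, -16, 158, 692, 1856, 3992

3992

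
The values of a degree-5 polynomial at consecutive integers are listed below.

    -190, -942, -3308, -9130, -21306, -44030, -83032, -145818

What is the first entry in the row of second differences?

First differences: -752, -2366, -5822, -12176, -22724, -39002, -62786
Second differences: -1614, -3456, -6354, -10548, -16278, -23784
Third differences: -1842, -2898, -4194, -5730, -7506
Fourth differences: -1056, -1296, -1536, -1776
Fifth differences: -240, -240, -240

-1614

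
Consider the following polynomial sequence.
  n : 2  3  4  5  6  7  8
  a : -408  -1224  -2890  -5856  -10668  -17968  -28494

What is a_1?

First differences: -816  -1666  -2966  -4812  -7300  -10526
Second differences: -850  -1300  -1846  -2488  -3226
Third differences: -450  -546  -642  -738
Fourth differences: -96  -96  -96
The fourth differences are constant at -96.
Work back: -450 + 96 = -354;  -850 + 354 = -496;  -816 + 496 = -320;  -408 + 320 = -88

-88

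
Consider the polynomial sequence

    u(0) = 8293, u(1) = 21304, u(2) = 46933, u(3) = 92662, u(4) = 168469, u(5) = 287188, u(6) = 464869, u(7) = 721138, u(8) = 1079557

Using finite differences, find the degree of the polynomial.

5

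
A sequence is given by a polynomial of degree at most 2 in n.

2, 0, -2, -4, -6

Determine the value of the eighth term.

First differences: -2, -2, -2, -2
First differences constant at -2.
-6 − 2 = -8
-8 − 2 = -10
-10 − 2 = -12

-12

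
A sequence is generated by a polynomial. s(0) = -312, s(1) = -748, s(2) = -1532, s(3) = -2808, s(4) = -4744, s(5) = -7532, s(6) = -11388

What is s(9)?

-31884

D1: -436, -784, -1276, -1936, -2788, -3856
D2: -348, -492, -660, -852, -1068
D3: -144, -168, -192, -216
D4: -24, -24, -24
The fourth differences are constant (-24).
-216 − 24 = -240;  -1068 − 240 = -1308;  -3856 − 1308 = -5164;  -11388 − 5164 = -16552
-240 − 24 = -264;  -1308 − 264 = -1572;  -5164 − 1572 = -6736;  -16552 − 6736 = -23288
-264 − 24 = -288;  -1572 − 288 = -1860;  -6736 − 1860 = -8596;  -23288 − 8596 = -31884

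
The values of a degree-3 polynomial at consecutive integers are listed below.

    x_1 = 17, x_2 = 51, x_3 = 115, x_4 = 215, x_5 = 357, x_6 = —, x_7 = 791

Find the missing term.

547

Using the first 5 terms:
D1: 34, 64, 100, 142
D2: 30, 36, 42
D3: 6, 6
Constant third difference = 6.
Extend forward: 42 + 6 = 48;  142 + 48 = 190;  357 + 190 = 547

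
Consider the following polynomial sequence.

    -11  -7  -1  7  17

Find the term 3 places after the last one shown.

59

Δ: 4 , 6 , 8 , 10
Δ²: 2 , 2 , 2
The second differences are constant (2).
10 + 2 = 12;  17 + 12 = 29
12 + 2 = 14;  29 + 14 = 43
14 + 2 = 16;  43 + 16 = 59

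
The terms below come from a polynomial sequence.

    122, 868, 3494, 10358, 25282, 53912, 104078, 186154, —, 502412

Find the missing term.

313418

Using the first 8 terms:
D1: 746, 2626, 6864, 14924, 28630, 50166, 82076
D2: 1880, 4238, 8060, 13706, 21536, 31910
D3: 2358, 3822, 5646, 7830, 10374
D4: 1464, 1824, 2184, 2544
D5: 360, 360, 360
Constant fifth difference = 360.
Extend forward: 2544 + 360 = 2904;  10374 + 2904 = 13278;  31910 + 13278 = 45188;  82076 + 45188 = 127264;  186154 + 127264 = 313418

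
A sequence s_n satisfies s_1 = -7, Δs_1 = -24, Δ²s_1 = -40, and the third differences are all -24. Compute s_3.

-95

Build the table forward from the leading diagonal:
Δ³: -24  -24  -24
Δ²: -40  -64  -88
Δ: -24  -64  -128
s: -7  -31  -95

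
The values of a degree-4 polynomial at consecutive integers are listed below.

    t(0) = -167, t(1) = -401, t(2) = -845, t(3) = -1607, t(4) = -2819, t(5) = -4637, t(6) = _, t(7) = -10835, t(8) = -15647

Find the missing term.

Using the first 6 terms:
First differences: -234, -444, -762, -1212, -1818
Second differences: -210, -318, -450, -606
Third differences: -108, -132, -156
Fourth differences: -24, -24
Constant fourth difference = -24.
Extend forward: -156 − 24 = -180;  -606 − 180 = -786;  -1818 − 786 = -2604;  -4637 − 2604 = -7241

-7241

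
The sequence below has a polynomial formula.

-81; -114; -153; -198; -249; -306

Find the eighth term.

-438

Δ: -33, -39, -45, -51, -57
Δ²: -6, -6, -6, -6
Constant second difference = -6, so extend:
-57 − 6 = -63;  -306 − 63 = -369
-63 − 6 = -69;  -369 − 69 = -438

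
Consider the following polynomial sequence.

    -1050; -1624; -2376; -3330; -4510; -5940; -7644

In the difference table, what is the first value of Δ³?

Δ: -574, -752, -954, -1180, -1430, -1704
Δ²: -178, -202, -226, -250, -274
Δ³: -24, -24, -24, -24

-24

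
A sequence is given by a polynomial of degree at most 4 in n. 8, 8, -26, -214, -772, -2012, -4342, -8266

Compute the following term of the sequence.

-14384

Δ: 0, -34, -188, -558, -1240, -2330, -3924
Δ²: -34, -154, -370, -682, -1090, -1594
Δ³: -120, -216, -312, -408, -504
Δ⁴: -96, -96, -96, -96
The fourth differences are constant (-96).
-504 − 96 = -600;  -1594 − 600 = -2194;  -3924 − 2194 = -6118;  -8266 − 6118 = -14384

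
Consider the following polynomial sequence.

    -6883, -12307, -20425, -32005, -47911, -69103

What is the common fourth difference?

First differences: -5424, -8118, -11580, -15906, -21192
Second differences: -2694, -3462, -4326, -5286
Third differences: -768, -864, -960
Fourth differences: -96, -96

-96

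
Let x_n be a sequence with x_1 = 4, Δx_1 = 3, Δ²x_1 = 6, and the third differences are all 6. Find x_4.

Build the table forward from the leading diagonal:
Third differences: 6, 6, 6, 6
Second differences: 6, 12, 18, 24
First differences: 3, 9, 21, 39
x: 4, 7, 16, 37

37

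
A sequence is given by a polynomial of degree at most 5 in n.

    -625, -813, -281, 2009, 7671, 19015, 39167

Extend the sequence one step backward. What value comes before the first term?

Δ: -188  532  2290  5662  11344  20152
Δ²: 720  1758  3372  5682  8808
Δ³: 1038  1614  2310  3126
Δ⁴: 576  696  816
Δ⁵: 120  120
The fifth differences are constant at 120.
Work back: 576 − 120 = 456;  1038 − 456 = 582;  720 − 582 = 138;  -188 − 138 = -326;  -625 + 326 = -299

-299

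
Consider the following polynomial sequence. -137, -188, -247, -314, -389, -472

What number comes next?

D1: -51  -59  -67  -75  -83
D2: -8  -8  -8  -8
Second differences constant at -8.
-83 − 8 = -91;  -472 − 91 = -563

-563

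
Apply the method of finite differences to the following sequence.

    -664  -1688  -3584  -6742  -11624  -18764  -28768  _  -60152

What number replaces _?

-42314

Using the first 7 terms:
First differences: -1024, -1896, -3158, -4882, -7140, -10004
Second differences: -872, -1262, -1724, -2258, -2864
Third differences: -390, -462, -534, -606
Fourth differences: -72, -72, -72
Constant fourth difference = -72.
Extend forward: -606 − 72 = -678;  -2864 − 678 = -3542;  -10004 − 3542 = -13546;  -28768 − 13546 = -42314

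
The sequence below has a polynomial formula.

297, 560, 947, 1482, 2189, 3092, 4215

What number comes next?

Δ: 263, 387, 535, 707, 903, 1123
Δ²: 124, 148, 172, 196, 220
Δ³: 24, 24, 24, 24
Constant third difference = 24, so extend:
220 + 24 = 244;  1123 + 244 = 1367;  4215 + 1367 = 5582

5582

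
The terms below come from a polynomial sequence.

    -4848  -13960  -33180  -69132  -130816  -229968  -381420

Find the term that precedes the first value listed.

-1236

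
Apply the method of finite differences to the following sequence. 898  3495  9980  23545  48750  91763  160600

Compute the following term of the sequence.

First differences: 2597, 6485, 13565, 25205, 43013, 68837
Second differences: 3888, 7080, 11640, 17808, 25824
Third differences: 3192, 4560, 6168, 8016
Fourth differences: 1368, 1608, 1848
Fifth differences: 240, 240
Constant fifth difference = 240, so extend:
1848 + 240 = 2088;  8016 + 2088 = 10104;  25824 + 10104 = 35928;  68837 + 35928 = 104765;  160600 + 104765 = 265365

265365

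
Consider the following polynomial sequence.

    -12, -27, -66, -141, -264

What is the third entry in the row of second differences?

-48

Δ: -15, -39, -75, -123
Δ²: -24, -36, -48
Δ³: -12, -12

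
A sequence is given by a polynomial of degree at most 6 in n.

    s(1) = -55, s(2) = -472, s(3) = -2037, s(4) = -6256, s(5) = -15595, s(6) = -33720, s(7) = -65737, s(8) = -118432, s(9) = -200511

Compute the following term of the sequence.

Δ: -417 , -1565 , -4219 , -9339 , -18125 , -32017 , -52695 , -82079
Δ²: -1148 , -2654 , -5120 , -8786 , -13892 , -20678 , -29384
Δ³: -1506 , -2466 , -3666 , -5106 , -6786 , -8706
Δ⁴: -960 , -1200 , -1440 , -1680 , -1920
Δ⁵: -240 , -240 , -240 , -240
Constant fifth difference = -240, so extend:
-1920 − 240 = -2160;  -8706 − 2160 = -10866;  -29384 − 10866 = -40250;  -82079 − 40250 = -122329;  -200511 − 122329 = -322840

-322840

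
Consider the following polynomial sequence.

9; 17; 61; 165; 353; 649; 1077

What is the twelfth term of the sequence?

First differences: 8, 44, 104, 188, 296, 428
Second differences: 36, 60, 84, 108, 132
Third differences: 24, 24, 24, 24
Third differences constant at 24.
132 + 24 = 156;  428 + 156 = 584;  1077 + 584 = 1661
156 + 24 = 180;  584 + 180 = 764;  1661 + 764 = 2425
180 + 24 = 204;  764 + 204 = 968;  2425 + 968 = 3393
204 + 24 = 228;  968 + 228 = 1196;  3393 + 1196 = 4589
228 + 24 = 252;  1196 + 252 = 1448;  4589 + 1448 = 6037

6037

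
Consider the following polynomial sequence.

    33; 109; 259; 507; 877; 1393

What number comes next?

2079

76, 150, 248, 370, 516
74, 98, 122, 146
24, 24, 24
Constant third difference = 24, so extend:
146 + 24 = 170;  516 + 170 = 686;  1393 + 686 = 2079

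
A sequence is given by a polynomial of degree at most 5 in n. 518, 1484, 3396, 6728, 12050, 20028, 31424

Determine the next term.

47096

First differences: 966 , 1912 , 3332 , 5322 , 7978 , 11396
Second differences: 946 , 1420 , 1990 , 2656 , 3418
Third differences: 474 , 570 , 666 , 762
Fourth differences: 96 , 96 , 96
Constant fourth difference = 96, so extend:
762 + 96 = 858;  3418 + 858 = 4276;  11396 + 4276 = 15672;  31424 + 15672 = 47096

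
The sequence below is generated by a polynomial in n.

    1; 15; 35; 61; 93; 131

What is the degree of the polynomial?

14, 20, 26, 32, 38
6, 6, 6, 6
The second differences are constant, so the polynomial has degree 2.

2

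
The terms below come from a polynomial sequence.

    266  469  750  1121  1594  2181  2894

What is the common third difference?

12

Δ: 203, 281, 371, 473, 587, 713
Δ²: 78, 90, 102, 114, 126
Δ³: 12, 12, 12, 12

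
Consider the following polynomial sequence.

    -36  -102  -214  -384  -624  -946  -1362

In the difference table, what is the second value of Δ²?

-58

First differences: -66, -112, -170, -240, -322, -416
Second differences: -46, -58, -70, -82, -94
Third differences: -12, -12, -12, -12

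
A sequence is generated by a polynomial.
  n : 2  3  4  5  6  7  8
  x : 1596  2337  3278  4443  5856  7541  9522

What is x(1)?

1031

First differences: 741  941  1165  1413  1685  1981
Second differences: 200  224  248  272  296
Third differences: 24  24  24  24
The third differences are constant at 24.
Work back: 200 − 24 = 176;  741 − 176 = 565;  1596 − 565 = 1031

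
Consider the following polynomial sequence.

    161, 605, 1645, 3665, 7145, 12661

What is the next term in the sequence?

20885

First differences: 444, 1040, 2020, 3480, 5516
Second differences: 596, 980, 1460, 2036
Third differences: 384, 480, 576
Fourth differences: 96, 96
The fourth differences are constant (96).
576 + 96 = 672;  2036 + 672 = 2708;  5516 + 2708 = 8224;  12661 + 8224 = 20885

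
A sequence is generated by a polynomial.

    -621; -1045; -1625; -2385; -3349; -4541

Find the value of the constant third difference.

-24

D1: -424, -580, -760, -964, -1192
D2: -156, -180, -204, -228
D3: -24, -24, -24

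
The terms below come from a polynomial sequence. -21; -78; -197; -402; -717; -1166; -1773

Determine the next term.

-2562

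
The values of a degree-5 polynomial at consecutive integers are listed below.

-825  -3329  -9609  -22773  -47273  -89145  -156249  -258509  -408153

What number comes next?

-619953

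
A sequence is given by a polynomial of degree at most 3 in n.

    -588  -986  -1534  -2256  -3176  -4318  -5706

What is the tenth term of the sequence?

-11586

-398  -548  -722  -920  -1142  -1388
-150  -174  -198  -222  -246
-24  -24  -24  -24
Constant third difference = -24, so extend:
-246 − 24 = -270;  -1388 − 270 = -1658;  -5706 − 1658 = -7364
-270 − 24 = -294;  -1658 − 294 = -1952;  -7364 − 1952 = -9316
-294 − 24 = -318;  -1952 − 318 = -2270;  -9316 − 2270 = -11586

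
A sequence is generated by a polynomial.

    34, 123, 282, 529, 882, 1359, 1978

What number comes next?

2757

First differences: 89 , 159 , 247 , 353 , 477 , 619
Second differences: 70 , 88 , 106 , 124 , 142
Third differences: 18 , 18 , 18 , 18
Constant third difference = 18, so extend:
142 + 18 = 160;  619 + 160 = 779;  1978 + 779 = 2757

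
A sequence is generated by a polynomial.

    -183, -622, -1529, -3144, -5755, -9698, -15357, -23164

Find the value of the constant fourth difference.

D1: -439, -907, -1615, -2611, -3943, -5659, -7807
D2: -468, -708, -996, -1332, -1716, -2148
D3: -240, -288, -336, -384, -432
D4: -48, -48, -48, -48

-48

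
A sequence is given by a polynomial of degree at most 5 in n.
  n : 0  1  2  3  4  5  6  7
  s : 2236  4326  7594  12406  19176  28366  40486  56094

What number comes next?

D1: 2090  3268  4812  6770  9190  12120  15608
D2: 1178  1544  1958  2420  2930  3488
D3: 366  414  462  510  558
D4: 48  48  48  48
Fourth differences constant at 48.
558 + 48 = 606;  3488 + 606 = 4094;  15608 + 4094 = 19702;  56094 + 19702 = 75796

75796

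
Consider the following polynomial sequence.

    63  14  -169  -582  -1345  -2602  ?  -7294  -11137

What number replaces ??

Using the first 6 terms:
First differences: -49, -183, -413, -763, -1257
Second differences: -134, -230, -350, -494
Third differences: -96, -120, -144
Fourth differences: -24, -24
Constant fourth difference = -24.
Extend forward: -144 − 24 = -168;  -494 − 168 = -662;  -1257 − 662 = -1919;  -2602 − 1919 = -4521

-4521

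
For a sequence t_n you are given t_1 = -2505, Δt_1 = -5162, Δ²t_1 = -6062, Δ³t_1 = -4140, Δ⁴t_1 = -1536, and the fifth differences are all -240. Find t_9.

-566337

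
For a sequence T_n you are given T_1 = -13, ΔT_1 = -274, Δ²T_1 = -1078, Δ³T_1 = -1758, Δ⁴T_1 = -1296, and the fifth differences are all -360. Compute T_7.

-74587

Build the table forward from the leading diagonal:
D5: -360, -360, -360, -360, -360, -360, -360
D4: -1296, -1656, -2016, -2376, -2736, -3096, -3456
D3: -1758, -3054, -4710, -6726, -9102, -11838, -14934
D2: -1078, -2836, -5890, -10600, -17326, -26428, -38266
D1: -274, -1352, -4188, -10078, -20678, -38004, -64432
T: -13, -287, -1639, -5827, -15905, -36583, -74587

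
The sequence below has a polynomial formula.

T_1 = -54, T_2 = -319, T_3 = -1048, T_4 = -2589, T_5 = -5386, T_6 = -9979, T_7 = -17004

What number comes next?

First differences: -265  -729  -1541  -2797  -4593  -7025
Second differences: -464  -812  -1256  -1796  -2432
Third differences: -348  -444  -540  -636
Fourth differences: -96  -96  -96
Fourth differences constant at -96.
-636 − 96 = -732;  -2432 − 732 = -3164;  -7025 − 3164 = -10189;  -17004 − 10189 = -27193

-27193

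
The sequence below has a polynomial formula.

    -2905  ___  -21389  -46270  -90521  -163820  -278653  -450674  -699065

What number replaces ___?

Using the last 7 terms:
-24881  -44251  -73299  -114833  -172021  -248391
-19370  -29048  -41534  -57188  -76370
-9678  -12486  -15654  -19182
-2808  -3168  -3528
-360  -360
Constant fifth difference = -360.
Extend backward: -2808 + 360 = -2448;  -9678 + 2448 = -7230;  -19370 + 7230 = -12140;  -24881 + 12140 = -12741;  -21389 + 12741 = -8648

-8648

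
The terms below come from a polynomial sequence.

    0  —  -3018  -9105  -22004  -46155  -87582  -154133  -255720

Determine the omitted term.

-647

Using the last 7 terms:
-6087, -12899, -24151, -41427, -66551, -101587
-6812, -11252, -17276, -25124, -35036
-4440, -6024, -7848, -9912
-1584, -1824, -2064
-240, -240
Constant fifth difference = -240.
Extend backward: -1584 + 240 = -1344;  -4440 + 1344 = -3096;  -6812 + 3096 = -3716;  -6087 + 3716 = -2371;  -3018 + 2371 = -647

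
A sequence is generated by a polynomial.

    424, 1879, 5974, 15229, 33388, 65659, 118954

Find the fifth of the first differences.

First differences: 1455, 4095, 9255, 18159, 32271, 53295
Second differences: 2640, 5160, 8904, 14112, 21024
Third differences: 2520, 3744, 5208, 6912
Fourth differences: 1224, 1464, 1704
Fifth differences: 240, 240

32271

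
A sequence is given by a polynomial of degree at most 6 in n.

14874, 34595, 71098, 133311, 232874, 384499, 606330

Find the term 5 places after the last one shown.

3689215

D1: 19721 , 36503 , 62213 , 99563 , 151625 , 221831
D2: 16782 , 25710 , 37350 , 52062 , 70206
D3: 8928 , 11640 , 14712 , 18144
D4: 2712 , 3072 , 3432
D5: 360 , 360
Fifth differences constant at 360.
3432 + 360 = 3792;  18144 + 3792 = 21936;  70206 + 21936 = 92142;  221831 + 92142 = 313973;  606330 + 313973 = 920303
3792 + 360 = 4152;  21936 + 4152 = 26088;  92142 + 26088 = 118230;  313973 + 118230 = 432203;  920303 + 432203 = 1352506
4152 + 360 = 4512;  26088 + 4512 = 30600;  118230 + 30600 = 148830;  432203 + 148830 = 581033;  1352506 + 581033 = 1933539
4512 + 360 = 4872;  30600 + 4872 = 35472;  148830 + 35472 = 184302;  581033 + 184302 = 765335;  1933539 + 765335 = 2698874
4872 + 360 = 5232;  35472 + 5232 = 40704;  184302 + 40704 = 225006;  765335 + 225006 = 990341;  2698874 + 990341 = 3689215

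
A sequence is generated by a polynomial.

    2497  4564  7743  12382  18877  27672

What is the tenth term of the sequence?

96412

2067 , 3179 , 4639 , 6495 , 8795
1112 , 1460 , 1856 , 2300
348 , 396 , 444
48 , 48
Fourth differences constant at 48.
444 + 48 = 492;  2300 + 492 = 2792;  8795 + 2792 = 11587;  27672 + 11587 = 39259
492 + 48 = 540;  2792 + 540 = 3332;  11587 + 3332 = 14919;  39259 + 14919 = 54178
540 + 48 = 588;  3332 + 588 = 3920;  14919 + 3920 = 18839;  54178 + 18839 = 73017
588 + 48 = 636;  3920 + 636 = 4556;  18839 + 4556 = 23395;  73017 + 23395 = 96412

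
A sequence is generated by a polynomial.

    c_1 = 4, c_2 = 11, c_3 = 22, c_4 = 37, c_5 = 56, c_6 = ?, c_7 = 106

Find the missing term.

Using the first 5 terms:
Δ: 7, 11, 15, 19
Δ²: 4, 4, 4
Constant second difference = 4.
Extend forward: 19 + 4 = 23;  56 + 23 = 79

79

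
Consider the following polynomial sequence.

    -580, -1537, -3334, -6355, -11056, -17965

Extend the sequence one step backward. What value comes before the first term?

-151

-957, -1797, -3021, -4701, -6909
-840, -1224, -1680, -2208
-384, -456, -528
-72, -72
The fourth differences are constant at -72.
Work back: -384 + 72 = -312;  -840 + 312 = -528;  -957 + 528 = -429;  -580 + 429 = -151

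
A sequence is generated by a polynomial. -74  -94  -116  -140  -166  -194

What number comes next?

-224

Δ: -20  -22  -24  -26  -28
Δ²: -2  -2  -2  -2
Second differences constant at -2.
-28 − 2 = -30;  -194 − 30 = -224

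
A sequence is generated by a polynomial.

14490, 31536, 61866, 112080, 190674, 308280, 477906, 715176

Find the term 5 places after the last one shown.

3676386

17046  30330  50214  78594  117606  169626  237270
13284  19884  28380  39012  52020  67644
6600  8496  10632  13008  15624
1896  2136  2376  2616
240  240  240
Fifth differences constant at 240.
2616 + 240 = 2856;  15624 + 2856 = 18480;  67644 + 18480 = 86124;  237270 + 86124 = 323394;  715176 + 323394 = 1038570
2856 + 240 = 3096;  18480 + 3096 = 21576;  86124 + 21576 = 107700;  323394 + 107700 = 431094;  1038570 + 431094 = 1469664
3096 + 240 = 3336;  21576 + 3336 = 24912;  107700 + 24912 = 132612;  431094 + 132612 = 563706;  1469664 + 563706 = 2033370
3336 + 240 = 3576;  24912 + 3576 = 28488;  132612 + 28488 = 161100;  563706 + 161100 = 724806;  2033370 + 724806 = 2758176
3576 + 240 = 3816;  28488 + 3816 = 32304;  161100 + 32304 = 193404;  724806 + 193404 = 918210;  2758176 + 918210 = 3676386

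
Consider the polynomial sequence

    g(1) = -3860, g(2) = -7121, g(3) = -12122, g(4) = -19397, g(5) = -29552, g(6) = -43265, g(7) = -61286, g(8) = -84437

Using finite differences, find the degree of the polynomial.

4

D1: -3261, -5001, -7275, -10155, -13713, -18021, -23151
D2: -1740, -2274, -2880, -3558, -4308, -5130
D3: -534, -606, -678, -750, -822
D4: -72, -72, -72, -72
The fourth differences are constant, so the polynomial has degree 4.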